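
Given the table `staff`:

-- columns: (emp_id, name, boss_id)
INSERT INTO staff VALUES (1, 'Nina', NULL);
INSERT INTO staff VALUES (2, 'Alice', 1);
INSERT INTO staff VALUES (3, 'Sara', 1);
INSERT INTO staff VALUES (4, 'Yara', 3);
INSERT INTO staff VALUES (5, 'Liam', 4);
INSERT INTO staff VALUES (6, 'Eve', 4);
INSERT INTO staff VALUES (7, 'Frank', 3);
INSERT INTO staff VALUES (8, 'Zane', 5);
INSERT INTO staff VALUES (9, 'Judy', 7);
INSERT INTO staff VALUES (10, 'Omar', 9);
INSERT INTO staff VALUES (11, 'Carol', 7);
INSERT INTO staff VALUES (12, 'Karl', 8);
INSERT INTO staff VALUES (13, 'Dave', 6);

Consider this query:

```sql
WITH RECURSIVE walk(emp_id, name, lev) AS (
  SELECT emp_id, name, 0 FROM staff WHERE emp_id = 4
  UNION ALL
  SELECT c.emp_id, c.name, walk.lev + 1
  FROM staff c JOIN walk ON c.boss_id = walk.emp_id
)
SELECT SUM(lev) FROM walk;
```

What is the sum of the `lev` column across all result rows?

9

Base: emp_id=4 (Yara) at lev 0.
Iteration 1: rows with boss_id in {4} -> Liam (id 5, lev 1), Eve (id 6, lev 1).
Iteration 2: rows with boss_id in {5,6} -> Zane (id 8, lev 2), Dave (id 13, lev 2).
Iteration 3: rows with boss_id in {8,13} -> Karl (id 12, lev 3).
Iteration 4: no rows with boss_id in {12}; recursion stops.
SUM(lev) = 0 + 1 + 1 + 2 + 2 + 3 = 9.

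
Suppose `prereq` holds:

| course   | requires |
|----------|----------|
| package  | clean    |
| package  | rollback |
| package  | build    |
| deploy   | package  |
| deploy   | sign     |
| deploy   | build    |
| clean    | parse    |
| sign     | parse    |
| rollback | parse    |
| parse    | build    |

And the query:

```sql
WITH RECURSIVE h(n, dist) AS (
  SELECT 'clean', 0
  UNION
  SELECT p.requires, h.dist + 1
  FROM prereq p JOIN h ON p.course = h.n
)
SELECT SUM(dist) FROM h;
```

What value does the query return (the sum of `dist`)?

Base: (clean, dist=0).
Iteration 1: edges from {clean} -> (parse, dist=1).
Iteration 2: edges from {parse} -> (build, dist=2).
Iteration 3: no outgoing edges from {build}; recursion stops.
SUM(dist) = 0 + 1 + 2 = 3.

3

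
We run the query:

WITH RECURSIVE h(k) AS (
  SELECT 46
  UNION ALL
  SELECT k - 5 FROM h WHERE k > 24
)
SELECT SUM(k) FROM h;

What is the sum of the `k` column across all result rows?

Base: k=46.
Iteration 1: 46 > 24 holds -> k = 46 - 5 = 41.
Iteration 2: 41 > 24 holds -> k = 41 - 5 = 36.
Iteration 3: 36 > 24 holds -> k = 36 - 5 = 31.
Iteration 4: 31 > 24 holds -> k = 31 - 5 = 26.
Iteration 5: 26 > 24 holds -> k = 26 - 5 = 21.
Iteration 6: 21 > 24 fails; recursion stops.
SUM(k) = 46 + 41 + 36 + 31 + 26 + 21 = 201.

201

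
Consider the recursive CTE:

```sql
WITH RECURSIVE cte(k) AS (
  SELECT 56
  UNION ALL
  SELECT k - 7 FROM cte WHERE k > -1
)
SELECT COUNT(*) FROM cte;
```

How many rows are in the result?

10

Base: k=56.
Iteration 1: 56 > -1 holds -> k = 56 - 7 = 49.
Iteration 2: 49 > -1 holds -> k = 49 - 7 = 42.
Iteration 3: 42 > -1 holds -> k = 42 - 7 = 35.
Iteration 4: 35 > -1 holds -> k = 35 - 7 = 28.
Iteration 5: 28 > -1 holds -> k = 28 - 7 = 21.
Iteration 6: 21 > -1 holds -> k = 21 - 7 = 14.
Iteration 7: 14 > -1 holds -> k = 14 - 7 = 7.
Iteration 8: 7 > -1 holds -> k = 7 - 7 = 0.
Iteration 9: 0 > -1 holds -> k = 0 - 7 = -7.
Iteration 10: -7 > -1 fails; recursion stops.
Total rows emitted: 10.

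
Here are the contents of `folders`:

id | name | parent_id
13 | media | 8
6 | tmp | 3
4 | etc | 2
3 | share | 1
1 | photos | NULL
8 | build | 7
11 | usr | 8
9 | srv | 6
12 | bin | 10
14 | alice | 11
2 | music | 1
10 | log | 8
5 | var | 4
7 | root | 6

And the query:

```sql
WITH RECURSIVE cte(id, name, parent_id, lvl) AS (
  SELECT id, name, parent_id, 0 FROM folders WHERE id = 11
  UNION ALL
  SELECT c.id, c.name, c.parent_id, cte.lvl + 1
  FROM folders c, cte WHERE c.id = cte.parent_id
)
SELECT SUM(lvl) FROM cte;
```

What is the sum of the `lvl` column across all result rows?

Base: id=11 (usr), parent_id=8, lvl 0.
Iteration 1: join on id=8 -> build (id 8, parent_id=7, lvl 1).
Iteration 2: join on id=7 -> root (id 7, parent_id=6, lvl 2).
Iteration 3: join on id=6 -> tmp (id 6, parent_id=3, lvl 3).
Iteration 4: join on id=3 -> share (id 3, parent_id=1, lvl 4).
Iteration 5: join on id=1 -> photos (id 1, parent_id=NULL, lvl 5).
Iteration 6: parent_id is NULL; no match; recursion stops.
SUM(lvl) = 0 + 1 + 2 + 3 + 4 + 5 = 15.

15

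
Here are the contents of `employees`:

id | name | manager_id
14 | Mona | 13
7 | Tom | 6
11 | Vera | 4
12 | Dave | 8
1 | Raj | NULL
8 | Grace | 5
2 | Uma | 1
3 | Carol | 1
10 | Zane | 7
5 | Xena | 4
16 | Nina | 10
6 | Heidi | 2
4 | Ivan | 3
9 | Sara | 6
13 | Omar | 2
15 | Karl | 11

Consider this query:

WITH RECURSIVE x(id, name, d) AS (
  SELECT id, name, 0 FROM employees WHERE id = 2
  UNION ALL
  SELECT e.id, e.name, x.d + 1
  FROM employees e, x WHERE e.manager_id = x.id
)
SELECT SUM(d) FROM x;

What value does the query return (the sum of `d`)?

Base: id=2 (Uma) at d 0.
Iteration 1: rows with manager_id in {2} -> Heidi (id 6, d 1), Omar (id 13, d 1).
Iteration 2: rows with manager_id in {6,13} -> Tom (id 7, d 2), Sara (id 9, d 2), Mona (id 14, d 2).
Iteration 3: rows with manager_id in {7,9,14} -> Zane (id 10, d 3).
Iteration 4: rows with manager_id in {10} -> Nina (id 16, d 4).
Iteration 5: no rows with manager_id in {16}; recursion stops.
SUM(d) = 0 + 1 + 1 + 2 + 2 + 2 + 3 + 4 = 15.

15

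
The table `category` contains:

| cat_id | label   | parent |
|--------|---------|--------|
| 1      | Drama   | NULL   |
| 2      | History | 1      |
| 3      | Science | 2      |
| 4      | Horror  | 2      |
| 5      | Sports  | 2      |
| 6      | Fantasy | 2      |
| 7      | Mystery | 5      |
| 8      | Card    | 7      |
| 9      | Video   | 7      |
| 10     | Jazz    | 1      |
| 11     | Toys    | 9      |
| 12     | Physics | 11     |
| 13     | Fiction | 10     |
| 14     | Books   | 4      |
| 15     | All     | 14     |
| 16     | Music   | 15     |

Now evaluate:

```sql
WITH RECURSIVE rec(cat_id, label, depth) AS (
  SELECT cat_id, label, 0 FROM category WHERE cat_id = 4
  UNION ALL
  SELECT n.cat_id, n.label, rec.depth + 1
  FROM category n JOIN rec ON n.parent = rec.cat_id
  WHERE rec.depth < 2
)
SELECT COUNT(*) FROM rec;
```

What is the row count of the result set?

3

Base: cat_id=4 (Horror) at depth 0.
Iteration 1: rows with parent in {4} -> Books (id 14, depth 1).
Iteration 2: rows with parent in {14} -> All (id 15, depth 2).
Iteration 3: depth < 2 fails for all current rows; recursion stops.
Total rows emitted: 3.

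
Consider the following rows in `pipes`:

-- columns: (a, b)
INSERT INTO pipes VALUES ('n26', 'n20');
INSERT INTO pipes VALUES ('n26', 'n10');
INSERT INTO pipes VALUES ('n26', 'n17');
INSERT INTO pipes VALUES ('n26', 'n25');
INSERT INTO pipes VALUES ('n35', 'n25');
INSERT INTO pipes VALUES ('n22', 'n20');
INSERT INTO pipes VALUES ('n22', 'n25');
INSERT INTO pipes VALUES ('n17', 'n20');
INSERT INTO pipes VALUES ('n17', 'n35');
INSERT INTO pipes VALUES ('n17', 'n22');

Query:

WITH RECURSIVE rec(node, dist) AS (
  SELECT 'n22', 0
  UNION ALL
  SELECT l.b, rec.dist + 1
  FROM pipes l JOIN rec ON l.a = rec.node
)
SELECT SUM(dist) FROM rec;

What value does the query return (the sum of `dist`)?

2

Base: (n22, dist=0).
Iteration 1: edges from {n22} -> (n20, dist=1), (n25, dist=1).
Iteration 2: no outgoing edges from {n20,n25}; recursion stops.
SUM(dist) = 0 + 1 + 1 = 2.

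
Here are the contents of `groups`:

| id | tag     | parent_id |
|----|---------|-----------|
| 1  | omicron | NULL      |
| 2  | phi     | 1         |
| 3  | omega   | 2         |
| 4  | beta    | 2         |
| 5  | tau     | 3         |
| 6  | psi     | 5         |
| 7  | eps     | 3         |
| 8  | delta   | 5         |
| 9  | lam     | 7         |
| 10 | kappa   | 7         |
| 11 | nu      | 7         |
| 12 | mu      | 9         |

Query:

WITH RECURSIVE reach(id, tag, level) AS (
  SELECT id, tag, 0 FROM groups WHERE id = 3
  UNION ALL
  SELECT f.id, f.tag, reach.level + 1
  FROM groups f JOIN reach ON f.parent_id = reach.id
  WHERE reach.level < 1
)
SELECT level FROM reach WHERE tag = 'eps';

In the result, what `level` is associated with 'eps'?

Base: id=3 (omega) at level 0.
Iteration 1: rows with parent_id in {3} -> tau (id 5, level 1), eps (id 7, level 1).
Iteration 2: level < 1 fails for all current rows; recursion stops.

1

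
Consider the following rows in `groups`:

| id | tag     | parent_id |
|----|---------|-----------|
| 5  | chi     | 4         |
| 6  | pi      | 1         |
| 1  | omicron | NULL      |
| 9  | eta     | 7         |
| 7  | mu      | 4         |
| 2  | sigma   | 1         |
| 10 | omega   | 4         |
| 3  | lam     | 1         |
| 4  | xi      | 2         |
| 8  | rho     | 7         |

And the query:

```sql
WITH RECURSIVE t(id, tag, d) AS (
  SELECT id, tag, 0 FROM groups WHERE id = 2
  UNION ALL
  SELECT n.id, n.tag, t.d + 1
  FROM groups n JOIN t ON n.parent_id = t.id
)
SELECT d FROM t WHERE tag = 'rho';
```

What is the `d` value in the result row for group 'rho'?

3

Base: id=2 (sigma) at d 0.
Iteration 1: rows with parent_id in {2} -> xi (id 4, d 1).
Iteration 2: rows with parent_id in {4} -> chi (id 5, d 2), mu (id 7, d 2), omega (id 10, d 2).
Iteration 3: rows with parent_id in {5,7,10} -> rho (id 8, d 3), eta (id 9, d 3).
Iteration 4: no rows with parent_id in {8,9}; recursion stops.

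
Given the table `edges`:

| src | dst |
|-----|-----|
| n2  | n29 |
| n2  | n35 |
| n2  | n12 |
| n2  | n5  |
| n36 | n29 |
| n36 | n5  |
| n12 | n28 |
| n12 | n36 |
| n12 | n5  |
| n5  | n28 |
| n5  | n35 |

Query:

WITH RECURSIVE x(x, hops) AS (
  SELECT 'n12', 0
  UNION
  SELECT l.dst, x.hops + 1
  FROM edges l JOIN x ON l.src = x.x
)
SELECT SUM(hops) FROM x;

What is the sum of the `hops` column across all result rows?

17

Base: (n12, hops=0).
Iteration 1: edges from {n12} -> (n28, hops=1), (n36, hops=1), (n5, hops=1).
Iteration 2: edges from {n28,n36,n5} -> (n28, hops=2), (n29, hops=2), (n35, hops=2), (n5, hops=2).
Iteration 3: edges from {n28,n29,n35,n5} -> (n28, hops=3), (n35, hops=3).
Iteration 4: no outgoing edges from {n28,n35}; recursion stops.
SUM(hops) = 0 + 1 + 1 + 1 + 2 + 2 + 2 + 2 + 3 + 3 = 17.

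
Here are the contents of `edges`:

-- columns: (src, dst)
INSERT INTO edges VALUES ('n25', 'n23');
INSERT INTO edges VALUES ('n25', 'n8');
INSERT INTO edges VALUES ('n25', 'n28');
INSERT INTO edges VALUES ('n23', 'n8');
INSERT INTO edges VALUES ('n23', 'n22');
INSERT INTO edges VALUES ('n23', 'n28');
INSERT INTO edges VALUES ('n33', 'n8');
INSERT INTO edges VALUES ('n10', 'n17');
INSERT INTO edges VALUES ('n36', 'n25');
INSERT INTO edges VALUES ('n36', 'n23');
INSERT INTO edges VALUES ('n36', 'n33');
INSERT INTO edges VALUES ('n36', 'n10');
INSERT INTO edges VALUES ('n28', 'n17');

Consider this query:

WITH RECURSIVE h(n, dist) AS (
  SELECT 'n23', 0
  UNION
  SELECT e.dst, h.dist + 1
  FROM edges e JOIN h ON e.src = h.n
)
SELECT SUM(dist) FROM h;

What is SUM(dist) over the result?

5

Base: (n23, dist=0).
Iteration 1: edges from {n23} -> (n22, dist=1), (n28, dist=1), (n8, dist=1).
Iteration 2: edges from {n22,n28,n8} -> (n17, dist=2).
Iteration 3: no outgoing edges from {n17}; recursion stops.
SUM(dist) = 0 + 1 + 1 + 1 + 2 = 5.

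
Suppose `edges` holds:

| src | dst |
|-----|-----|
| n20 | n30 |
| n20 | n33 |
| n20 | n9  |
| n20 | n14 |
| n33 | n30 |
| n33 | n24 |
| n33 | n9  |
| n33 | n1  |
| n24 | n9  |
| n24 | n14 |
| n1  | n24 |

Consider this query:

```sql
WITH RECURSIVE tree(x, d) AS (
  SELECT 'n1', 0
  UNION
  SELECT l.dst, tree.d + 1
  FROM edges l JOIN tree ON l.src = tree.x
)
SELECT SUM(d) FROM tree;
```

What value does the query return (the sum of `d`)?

5

Base: (n1, d=0).
Iteration 1: edges from {n1} -> (n24, d=1).
Iteration 2: edges from {n24} -> (n14, d=2), (n9, d=2).
Iteration 3: no outgoing edges from {n14,n9}; recursion stops.
SUM(d) = 0 + 1 + 2 + 2 = 5.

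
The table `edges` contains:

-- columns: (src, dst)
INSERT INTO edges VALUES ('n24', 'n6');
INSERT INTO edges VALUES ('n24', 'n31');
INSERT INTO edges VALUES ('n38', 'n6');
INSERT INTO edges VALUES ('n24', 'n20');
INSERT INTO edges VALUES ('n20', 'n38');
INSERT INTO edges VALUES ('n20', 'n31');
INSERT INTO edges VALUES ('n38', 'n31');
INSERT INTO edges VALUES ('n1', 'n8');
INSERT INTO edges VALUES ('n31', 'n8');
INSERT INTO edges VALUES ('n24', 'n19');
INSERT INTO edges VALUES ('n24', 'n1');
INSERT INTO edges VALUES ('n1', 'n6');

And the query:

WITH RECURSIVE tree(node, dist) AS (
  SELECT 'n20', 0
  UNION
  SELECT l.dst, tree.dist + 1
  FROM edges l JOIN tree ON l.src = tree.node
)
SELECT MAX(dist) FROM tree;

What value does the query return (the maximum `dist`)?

Base: (n20, dist=0).
Iteration 1: edges from {n20} -> (n31, dist=1), (n38, dist=1).
Iteration 2: edges from {n31,n38} -> (n31, dist=2), (n6, dist=2), (n8, dist=2).
Iteration 3: edges from {n31,n6,n8} -> (n8, dist=3).
Iteration 4: no outgoing edges from {n8}; recursion stops.
dist values: 0, 1, 1, 2, 2, 2, 3; the maximum is 3.

3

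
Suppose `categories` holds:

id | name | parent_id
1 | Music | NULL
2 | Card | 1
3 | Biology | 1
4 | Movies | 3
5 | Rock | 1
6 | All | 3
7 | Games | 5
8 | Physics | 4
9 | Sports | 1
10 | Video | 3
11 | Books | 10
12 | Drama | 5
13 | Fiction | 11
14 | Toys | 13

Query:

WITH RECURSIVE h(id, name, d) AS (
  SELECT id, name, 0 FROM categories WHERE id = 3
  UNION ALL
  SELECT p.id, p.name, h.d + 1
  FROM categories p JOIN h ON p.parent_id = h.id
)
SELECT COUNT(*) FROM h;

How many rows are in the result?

Base: id=3 (Biology) at d 0.
Iteration 1: rows with parent_id in {3} -> Movies (id 4, d 1), All (id 6, d 1), Video (id 10, d 1).
Iteration 2: rows with parent_id in {4,6,10} -> Physics (id 8, d 2), Books (id 11, d 2).
Iteration 3: rows with parent_id in {8,11} -> Fiction (id 13, d 3).
Iteration 4: rows with parent_id in {13} -> Toys (id 14, d 4).
Iteration 5: no rows with parent_id in {14}; recursion stops.
Total rows emitted: 8.

8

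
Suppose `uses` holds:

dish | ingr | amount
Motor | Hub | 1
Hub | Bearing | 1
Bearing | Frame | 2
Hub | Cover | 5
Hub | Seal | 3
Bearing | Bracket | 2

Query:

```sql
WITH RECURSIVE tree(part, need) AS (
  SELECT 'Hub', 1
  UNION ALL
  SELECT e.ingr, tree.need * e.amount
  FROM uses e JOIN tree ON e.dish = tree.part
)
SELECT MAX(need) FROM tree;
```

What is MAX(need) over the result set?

Base: (Hub, need=1).
Iteration 1: components of {Hub} -> Bearing = 1*1 = 1, Cover = 1*5 = 5, Seal = 1*3 = 3.
Iteration 2: components of {Bearing,Cover,Seal} -> Bracket = 1*2 = 2, Frame = 1*2 = 2.
Iteration 3: no further components; recursion stops.
need values: 1, 1, 5, 3, 2, 2; the maximum is 5.

5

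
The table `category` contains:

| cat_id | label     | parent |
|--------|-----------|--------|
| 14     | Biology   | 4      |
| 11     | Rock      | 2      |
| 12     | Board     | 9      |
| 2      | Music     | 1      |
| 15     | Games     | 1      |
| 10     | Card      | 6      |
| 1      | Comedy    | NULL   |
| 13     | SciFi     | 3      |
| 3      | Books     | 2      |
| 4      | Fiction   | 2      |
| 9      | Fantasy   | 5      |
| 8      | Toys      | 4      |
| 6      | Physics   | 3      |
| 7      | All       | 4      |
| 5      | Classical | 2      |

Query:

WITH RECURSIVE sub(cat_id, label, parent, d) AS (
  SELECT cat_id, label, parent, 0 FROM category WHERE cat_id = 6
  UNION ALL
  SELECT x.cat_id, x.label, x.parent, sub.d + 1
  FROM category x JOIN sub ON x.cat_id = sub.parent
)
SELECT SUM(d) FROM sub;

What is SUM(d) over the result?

Base: cat_id=6 (Physics), parent=3, d 0.
Iteration 1: join on cat_id=3 -> Books (id 3, parent=2, d 1).
Iteration 2: join on cat_id=2 -> Music (id 2, parent=1, d 2).
Iteration 3: join on cat_id=1 -> Comedy (id 1, parent=NULL, d 3).
Iteration 4: parent is NULL; no match; recursion stops.
SUM(d) = 0 + 1 + 2 + 3 = 6.

6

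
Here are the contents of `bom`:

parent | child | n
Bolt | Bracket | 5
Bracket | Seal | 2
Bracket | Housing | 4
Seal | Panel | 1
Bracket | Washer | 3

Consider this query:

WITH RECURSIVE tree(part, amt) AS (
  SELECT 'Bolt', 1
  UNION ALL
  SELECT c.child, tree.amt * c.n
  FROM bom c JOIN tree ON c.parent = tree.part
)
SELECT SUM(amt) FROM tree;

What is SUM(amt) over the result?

61

Base: (Bolt, amt=1).
Iteration 1: components of {Bolt} -> Bracket = 1*5 = 5.
Iteration 2: components of {Bracket} -> Housing = 5*4 = 20, Seal = 5*2 = 10, Washer = 5*3 = 15.
Iteration 3: components of {Housing,Seal,Washer} -> Panel = 10*1 = 10.
Iteration 4: no further components; recursion stops.
SUM(amt) = 1 + 5 + 15 + 10 + 20 + 10 = 61.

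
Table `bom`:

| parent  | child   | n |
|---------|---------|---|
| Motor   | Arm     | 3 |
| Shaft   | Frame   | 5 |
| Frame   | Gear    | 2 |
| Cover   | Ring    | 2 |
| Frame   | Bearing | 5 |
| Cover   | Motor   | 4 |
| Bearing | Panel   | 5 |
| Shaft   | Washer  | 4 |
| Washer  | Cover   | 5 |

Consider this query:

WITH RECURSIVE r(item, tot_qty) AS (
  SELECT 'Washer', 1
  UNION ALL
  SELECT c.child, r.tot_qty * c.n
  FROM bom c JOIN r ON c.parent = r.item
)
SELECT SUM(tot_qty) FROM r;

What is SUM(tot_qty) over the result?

Base: (Washer, tot_qty=1).
Iteration 1: components of {Washer} -> Cover = 1*5 = 5.
Iteration 2: components of {Cover} -> Motor = 5*4 = 20, Ring = 5*2 = 10.
Iteration 3: components of {Motor,Ring} -> Arm = 20*3 = 60.
Iteration 4: no further components; recursion stops.
SUM(tot_qty) = 1 + 5 + 20 + 10 + 60 = 96.

96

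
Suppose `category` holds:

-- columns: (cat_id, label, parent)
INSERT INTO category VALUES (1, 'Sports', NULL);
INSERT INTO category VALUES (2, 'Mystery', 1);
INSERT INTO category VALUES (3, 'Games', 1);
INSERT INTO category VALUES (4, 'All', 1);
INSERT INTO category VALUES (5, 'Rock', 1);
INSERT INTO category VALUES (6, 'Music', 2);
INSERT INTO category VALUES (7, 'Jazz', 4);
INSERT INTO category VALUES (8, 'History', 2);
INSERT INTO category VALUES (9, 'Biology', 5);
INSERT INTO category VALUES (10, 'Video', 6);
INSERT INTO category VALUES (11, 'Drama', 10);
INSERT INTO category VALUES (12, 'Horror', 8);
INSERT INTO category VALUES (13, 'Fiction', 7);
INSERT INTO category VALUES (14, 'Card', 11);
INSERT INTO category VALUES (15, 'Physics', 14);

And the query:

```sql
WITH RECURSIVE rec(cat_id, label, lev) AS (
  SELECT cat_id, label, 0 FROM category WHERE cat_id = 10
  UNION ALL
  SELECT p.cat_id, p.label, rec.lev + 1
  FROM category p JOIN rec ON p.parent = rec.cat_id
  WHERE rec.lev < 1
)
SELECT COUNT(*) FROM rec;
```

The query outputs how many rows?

Base: cat_id=10 (Video) at lev 0.
Iteration 1: rows with parent in {10} -> Drama (id 11, lev 1).
Iteration 2: lev < 1 fails for all current rows; recursion stops.
Total rows emitted: 2.

2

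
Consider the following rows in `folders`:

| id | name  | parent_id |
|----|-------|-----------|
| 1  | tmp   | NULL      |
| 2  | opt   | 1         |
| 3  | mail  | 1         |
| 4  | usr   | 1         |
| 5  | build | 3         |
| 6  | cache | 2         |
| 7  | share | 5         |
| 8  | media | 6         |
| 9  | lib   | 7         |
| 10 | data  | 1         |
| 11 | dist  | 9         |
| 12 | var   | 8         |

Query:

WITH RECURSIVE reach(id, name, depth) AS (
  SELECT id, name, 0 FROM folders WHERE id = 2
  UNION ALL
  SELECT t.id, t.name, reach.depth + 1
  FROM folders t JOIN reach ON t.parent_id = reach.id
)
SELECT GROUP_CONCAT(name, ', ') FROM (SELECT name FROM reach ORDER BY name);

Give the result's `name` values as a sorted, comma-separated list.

Base: id=2 (opt) at depth 0.
Iteration 1: rows with parent_id in {2} -> cache (id 6, depth 1).
Iteration 2: rows with parent_id in {6} -> media (id 8, depth 2).
Iteration 3: rows with parent_id in {8} -> var (id 12, depth 3).
Iteration 4: no rows with parent_id in {12}; recursion stops.

cache, media, opt, var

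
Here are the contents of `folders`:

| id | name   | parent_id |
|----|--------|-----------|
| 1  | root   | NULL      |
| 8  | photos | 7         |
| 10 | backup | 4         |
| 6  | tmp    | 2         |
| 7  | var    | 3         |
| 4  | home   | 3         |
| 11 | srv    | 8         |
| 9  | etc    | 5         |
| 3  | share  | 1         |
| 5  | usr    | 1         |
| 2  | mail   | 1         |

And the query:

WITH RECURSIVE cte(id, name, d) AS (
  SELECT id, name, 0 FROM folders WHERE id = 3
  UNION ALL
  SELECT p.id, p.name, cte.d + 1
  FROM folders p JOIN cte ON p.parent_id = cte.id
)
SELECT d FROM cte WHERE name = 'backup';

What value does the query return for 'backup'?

Base: id=3 (share) at d 0.
Iteration 1: rows with parent_id in {3} -> home (id 4, d 1), var (id 7, d 1).
Iteration 2: rows with parent_id in {4,7} -> photos (id 8, d 2), backup (id 10, d 2).
Iteration 3: rows with parent_id in {8,10} -> srv (id 11, d 3).
Iteration 4: no rows with parent_id in {11}; recursion stops.

2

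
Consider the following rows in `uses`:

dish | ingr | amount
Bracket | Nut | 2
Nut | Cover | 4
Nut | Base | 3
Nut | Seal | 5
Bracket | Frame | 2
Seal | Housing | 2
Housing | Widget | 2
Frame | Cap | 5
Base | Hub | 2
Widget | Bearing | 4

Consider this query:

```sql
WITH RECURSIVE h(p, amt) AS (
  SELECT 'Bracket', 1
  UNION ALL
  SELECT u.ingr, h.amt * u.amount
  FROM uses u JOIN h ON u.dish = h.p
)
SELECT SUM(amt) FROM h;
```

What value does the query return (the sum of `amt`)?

Base: (Bracket, amt=1).
Iteration 1: components of {Bracket} -> Frame = 1*2 = 2, Nut = 1*2 = 2.
Iteration 2: components of {Frame,Nut} -> Base = 2*3 = 6, Cap = 2*5 = 10, Cover = 2*4 = 8, Seal = 2*5 = 10.
Iteration 3: components of {Base,Cap,Cover,Seal} -> Housing = 10*2 = 20, Hub = 6*2 = 12.
Iteration 4: components of {Housing,Hub} -> Widget = 20*2 = 40.
Iteration 5: components of {Widget} -> Bearing = 40*4 = 160.
Iteration 6: no further components; recursion stops.
SUM(amt) = 1 + 2 + 2 + 8 + 6 + 10 + 10 + 12 + 20 + 40 + 160 = 271.

271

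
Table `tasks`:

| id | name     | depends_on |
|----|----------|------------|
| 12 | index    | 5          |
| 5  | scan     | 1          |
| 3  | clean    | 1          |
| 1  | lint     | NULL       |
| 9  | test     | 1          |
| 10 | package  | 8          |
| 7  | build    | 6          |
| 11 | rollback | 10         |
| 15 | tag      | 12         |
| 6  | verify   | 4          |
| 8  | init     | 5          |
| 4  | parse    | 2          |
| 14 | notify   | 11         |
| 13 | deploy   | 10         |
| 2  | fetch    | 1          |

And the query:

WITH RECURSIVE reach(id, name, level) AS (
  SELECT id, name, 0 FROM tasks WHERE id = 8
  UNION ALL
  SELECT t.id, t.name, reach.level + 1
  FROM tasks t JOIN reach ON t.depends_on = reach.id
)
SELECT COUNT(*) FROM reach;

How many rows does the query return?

Base: id=8 (init) at level 0.
Iteration 1: rows with depends_on in {8} -> package (id 10, level 1).
Iteration 2: rows with depends_on in {10} -> rollback (id 11, level 2), deploy (id 13, level 2).
Iteration 3: rows with depends_on in {11,13} -> notify (id 14, level 3).
Iteration 4: no rows with depends_on in {14}; recursion stops.
Total rows emitted: 5.

5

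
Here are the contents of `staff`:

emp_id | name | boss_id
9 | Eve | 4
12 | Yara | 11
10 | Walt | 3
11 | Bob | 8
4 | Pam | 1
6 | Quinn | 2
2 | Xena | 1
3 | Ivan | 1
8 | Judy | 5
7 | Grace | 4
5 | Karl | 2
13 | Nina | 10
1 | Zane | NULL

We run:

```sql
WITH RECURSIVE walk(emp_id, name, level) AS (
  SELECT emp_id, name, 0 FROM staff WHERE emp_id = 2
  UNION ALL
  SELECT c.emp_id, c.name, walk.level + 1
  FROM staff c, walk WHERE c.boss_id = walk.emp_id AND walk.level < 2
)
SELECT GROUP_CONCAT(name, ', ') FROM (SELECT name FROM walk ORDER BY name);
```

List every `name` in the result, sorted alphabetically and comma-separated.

Judy, Karl, Quinn, Xena

Base: emp_id=2 (Xena) at level 0.
Iteration 1: rows with boss_id in {2} -> Karl (id 5, level 1), Quinn (id 6, level 1).
Iteration 2: rows with boss_id in {5,6} -> Judy (id 8, level 2).
Iteration 3: level < 2 fails for all current rows; recursion stops.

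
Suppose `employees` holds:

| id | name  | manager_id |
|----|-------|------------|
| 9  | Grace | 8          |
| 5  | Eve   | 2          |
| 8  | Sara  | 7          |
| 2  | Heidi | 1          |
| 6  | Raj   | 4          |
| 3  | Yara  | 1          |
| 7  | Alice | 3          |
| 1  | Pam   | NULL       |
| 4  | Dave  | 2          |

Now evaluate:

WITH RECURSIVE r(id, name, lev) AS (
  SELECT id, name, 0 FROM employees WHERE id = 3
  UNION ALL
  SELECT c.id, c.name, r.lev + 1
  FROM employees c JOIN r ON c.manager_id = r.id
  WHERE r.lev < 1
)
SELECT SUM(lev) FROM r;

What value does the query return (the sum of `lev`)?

1

Base: id=3 (Yara) at lev 0.
Iteration 1: rows with manager_id in {3} -> Alice (id 7, lev 1).
Iteration 2: lev < 1 fails for all current rows; recursion stops.
SUM(lev) = 0 + 1 = 1.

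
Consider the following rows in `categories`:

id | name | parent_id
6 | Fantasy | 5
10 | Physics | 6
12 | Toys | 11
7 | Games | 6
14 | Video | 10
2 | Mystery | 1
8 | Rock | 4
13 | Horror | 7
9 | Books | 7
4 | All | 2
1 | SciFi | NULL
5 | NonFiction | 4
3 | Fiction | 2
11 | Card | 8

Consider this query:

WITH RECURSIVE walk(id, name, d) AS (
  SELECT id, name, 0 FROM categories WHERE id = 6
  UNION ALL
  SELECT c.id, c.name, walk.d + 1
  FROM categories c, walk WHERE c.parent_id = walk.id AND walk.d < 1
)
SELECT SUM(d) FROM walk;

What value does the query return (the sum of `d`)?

Base: id=6 (Fantasy) at d 0.
Iteration 1: rows with parent_id in {6} -> Games (id 7, d 1), Physics (id 10, d 1).
Iteration 2: d < 1 fails for all current rows; recursion stops.
SUM(d) = 0 + 1 + 1 = 2.

2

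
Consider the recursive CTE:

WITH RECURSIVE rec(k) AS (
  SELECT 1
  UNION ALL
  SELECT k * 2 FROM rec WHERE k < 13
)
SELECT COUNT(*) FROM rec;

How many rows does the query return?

Base: k=1.
Iteration 1: 1 < 13 holds -> k = 1 * 2 = 2.
Iteration 2: 2 < 13 holds -> k = 2 * 2 = 4.
Iteration 3: 4 < 13 holds -> k = 4 * 2 = 8.
Iteration 4: 8 < 13 holds -> k = 8 * 2 = 16.
Iteration 5: 16 < 13 fails; recursion stops.
Total rows emitted: 5.

5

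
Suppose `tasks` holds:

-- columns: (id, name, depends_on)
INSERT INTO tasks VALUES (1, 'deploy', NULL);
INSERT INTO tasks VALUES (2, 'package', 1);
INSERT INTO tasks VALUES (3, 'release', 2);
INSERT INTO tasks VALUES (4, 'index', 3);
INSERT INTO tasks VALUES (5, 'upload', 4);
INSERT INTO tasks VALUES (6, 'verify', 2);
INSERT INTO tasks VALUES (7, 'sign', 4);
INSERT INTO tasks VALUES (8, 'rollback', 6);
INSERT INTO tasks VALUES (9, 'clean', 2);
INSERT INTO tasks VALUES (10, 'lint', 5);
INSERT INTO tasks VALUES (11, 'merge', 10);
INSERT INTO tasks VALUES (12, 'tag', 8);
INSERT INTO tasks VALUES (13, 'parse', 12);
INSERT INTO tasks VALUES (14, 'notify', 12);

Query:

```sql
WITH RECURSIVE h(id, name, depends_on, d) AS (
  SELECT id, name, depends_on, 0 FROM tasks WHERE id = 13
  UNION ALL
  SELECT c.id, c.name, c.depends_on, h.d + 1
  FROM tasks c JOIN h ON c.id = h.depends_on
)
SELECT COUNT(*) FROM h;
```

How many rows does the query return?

Base: id=13 (parse), depends_on=12, d 0.
Iteration 1: join on id=12 -> tag (id 12, depends_on=8, d 1).
Iteration 2: join on id=8 -> rollback (id 8, depends_on=6, d 2).
Iteration 3: join on id=6 -> verify (id 6, depends_on=2, d 3).
Iteration 4: join on id=2 -> package (id 2, depends_on=1, d 4).
Iteration 5: join on id=1 -> deploy (id 1, depends_on=NULL, d 5).
Iteration 6: depends_on is NULL; no match; recursion stops.
Total rows emitted: 6.

6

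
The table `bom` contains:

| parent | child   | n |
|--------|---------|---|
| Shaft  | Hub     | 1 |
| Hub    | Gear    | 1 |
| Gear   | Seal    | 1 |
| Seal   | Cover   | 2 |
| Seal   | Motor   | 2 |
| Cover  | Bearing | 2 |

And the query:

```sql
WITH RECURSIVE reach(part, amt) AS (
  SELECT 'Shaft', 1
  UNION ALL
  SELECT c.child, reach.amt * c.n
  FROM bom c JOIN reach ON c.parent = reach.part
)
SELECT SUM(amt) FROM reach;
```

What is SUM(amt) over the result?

Base: (Shaft, amt=1).
Iteration 1: components of {Shaft} -> Hub = 1*1 = 1.
Iteration 2: components of {Hub} -> Gear = 1*1 = 1.
Iteration 3: components of {Gear} -> Seal = 1*1 = 1.
Iteration 4: components of {Seal} -> Cover = 1*2 = 2, Motor = 1*2 = 2.
Iteration 5: components of {Cover,Motor} -> Bearing = 2*2 = 4.
Iteration 6: no further components; recursion stops.
SUM(amt) = 1 + 1 + 1 + 1 + 2 + 2 + 4 = 12.

12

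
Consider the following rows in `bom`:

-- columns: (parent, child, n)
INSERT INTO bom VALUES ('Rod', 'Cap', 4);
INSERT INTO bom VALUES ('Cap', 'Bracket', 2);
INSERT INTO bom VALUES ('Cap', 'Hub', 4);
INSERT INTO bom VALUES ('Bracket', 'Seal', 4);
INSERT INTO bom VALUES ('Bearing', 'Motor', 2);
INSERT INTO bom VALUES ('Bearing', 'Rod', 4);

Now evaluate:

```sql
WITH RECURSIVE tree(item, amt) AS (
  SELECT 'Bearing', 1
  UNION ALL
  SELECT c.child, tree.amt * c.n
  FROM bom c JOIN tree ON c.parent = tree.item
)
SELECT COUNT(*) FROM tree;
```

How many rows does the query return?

Base: (Bearing, amt=1).
Iteration 1: components of {Bearing} -> Motor = 1*2 = 2, Rod = 1*4 = 4.
Iteration 2: components of {Motor,Rod} -> Cap = 4*4 = 16.
Iteration 3: components of {Cap} -> Bracket = 16*2 = 32, Hub = 16*4 = 64.
Iteration 4: components of {Bracket,Hub} -> Seal = 32*4 = 128.
Iteration 5: no further components; recursion stops.
Total rows emitted: 7.

7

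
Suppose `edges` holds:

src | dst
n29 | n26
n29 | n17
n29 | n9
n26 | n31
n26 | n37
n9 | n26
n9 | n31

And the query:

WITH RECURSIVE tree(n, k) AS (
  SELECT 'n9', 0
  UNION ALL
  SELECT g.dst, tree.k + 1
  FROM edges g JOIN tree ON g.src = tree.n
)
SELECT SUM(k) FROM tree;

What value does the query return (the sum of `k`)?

6

Base: (n9, k=0).
Iteration 1: edges from {n9} -> (n26, k=1), (n31, k=1).
Iteration 2: edges from {n26,n31} -> (n31, k=2), (n37, k=2).
Iteration 3: no outgoing edges from {n31,n37}; recursion stops.
SUM(k) = 0 + 1 + 1 + 2 + 2 = 6.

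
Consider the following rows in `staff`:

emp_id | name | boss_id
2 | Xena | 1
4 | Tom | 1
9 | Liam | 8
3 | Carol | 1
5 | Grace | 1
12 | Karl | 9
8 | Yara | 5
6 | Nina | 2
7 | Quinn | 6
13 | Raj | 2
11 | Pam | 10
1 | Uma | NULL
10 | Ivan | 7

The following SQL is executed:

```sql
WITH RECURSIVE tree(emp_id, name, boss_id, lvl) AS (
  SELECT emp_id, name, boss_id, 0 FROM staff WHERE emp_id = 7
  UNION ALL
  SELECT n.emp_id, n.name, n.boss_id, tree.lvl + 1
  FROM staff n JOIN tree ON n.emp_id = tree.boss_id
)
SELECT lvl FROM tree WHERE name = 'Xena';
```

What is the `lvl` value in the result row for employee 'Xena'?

2

Base: emp_id=7 (Quinn), boss_id=6, lvl 0.
Iteration 1: join on emp_id=6 -> Nina (id 6, boss_id=2, lvl 1).
Iteration 2: join on emp_id=2 -> Xena (id 2, boss_id=1, lvl 2).
Iteration 3: join on emp_id=1 -> Uma (id 1, boss_id=NULL, lvl 3).
Iteration 4: boss_id is NULL; no match; recursion stops.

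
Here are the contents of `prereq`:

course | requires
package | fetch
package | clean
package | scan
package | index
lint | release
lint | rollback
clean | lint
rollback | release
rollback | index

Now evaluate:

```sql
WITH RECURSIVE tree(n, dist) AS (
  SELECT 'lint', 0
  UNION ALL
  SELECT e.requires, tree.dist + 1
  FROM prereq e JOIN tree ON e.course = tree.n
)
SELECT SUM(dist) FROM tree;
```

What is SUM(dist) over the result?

6

Base: (lint, dist=0).
Iteration 1: edges from {lint} -> (release, dist=1), (rollback, dist=1).
Iteration 2: edges from {release,rollback} -> (index, dist=2), (release, dist=2).
Iteration 3: no outgoing edges from {index,release}; recursion stops.
SUM(dist) = 0 + 1 + 1 + 2 + 2 = 6.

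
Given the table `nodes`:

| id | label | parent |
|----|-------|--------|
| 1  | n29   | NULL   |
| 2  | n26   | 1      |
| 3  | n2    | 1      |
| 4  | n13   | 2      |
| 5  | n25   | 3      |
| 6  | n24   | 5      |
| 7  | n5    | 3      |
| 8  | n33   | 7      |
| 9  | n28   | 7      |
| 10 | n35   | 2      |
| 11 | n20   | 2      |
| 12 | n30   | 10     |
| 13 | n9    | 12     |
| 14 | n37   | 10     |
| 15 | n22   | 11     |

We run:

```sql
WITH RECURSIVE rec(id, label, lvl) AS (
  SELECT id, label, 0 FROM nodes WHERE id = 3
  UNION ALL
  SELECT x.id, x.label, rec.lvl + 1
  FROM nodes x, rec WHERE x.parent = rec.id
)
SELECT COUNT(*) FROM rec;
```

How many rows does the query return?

6

Base: id=3 (n2) at lvl 0.
Iteration 1: rows with parent in {3} -> n25 (id 5, lvl 1), n5 (id 7, lvl 1).
Iteration 2: rows with parent in {5,7} -> n24 (id 6, lvl 2), n33 (id 8, lvl 2), n28 (id 9, lvl 2).
Iteration 3: no rows with parent in {6,8,9}; recursion stops.
Total rows emitted: 6.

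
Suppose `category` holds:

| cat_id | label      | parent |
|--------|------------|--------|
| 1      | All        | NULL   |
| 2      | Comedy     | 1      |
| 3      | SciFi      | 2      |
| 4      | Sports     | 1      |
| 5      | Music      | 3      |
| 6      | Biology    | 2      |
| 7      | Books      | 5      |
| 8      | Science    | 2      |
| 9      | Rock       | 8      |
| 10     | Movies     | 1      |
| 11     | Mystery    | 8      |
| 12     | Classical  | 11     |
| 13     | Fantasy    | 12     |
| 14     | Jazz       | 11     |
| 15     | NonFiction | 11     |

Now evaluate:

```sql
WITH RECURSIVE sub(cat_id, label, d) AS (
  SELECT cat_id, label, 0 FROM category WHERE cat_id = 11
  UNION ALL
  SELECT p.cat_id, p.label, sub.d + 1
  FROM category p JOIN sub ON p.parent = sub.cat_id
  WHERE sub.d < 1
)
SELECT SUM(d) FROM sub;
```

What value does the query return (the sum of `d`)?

Base: cat_id=11 (Mystery) at d 0.
Iteration 1: rows with parent in {11} -> Classical (id 12, d 1), Jazz (id 14, d 1), NonFiction (id 15, d 1).
Iteration 2: d < 1 fails for all current rows; recursion stops.
SUM(d) = 0 + 1 + 1 + 1 = 3.

3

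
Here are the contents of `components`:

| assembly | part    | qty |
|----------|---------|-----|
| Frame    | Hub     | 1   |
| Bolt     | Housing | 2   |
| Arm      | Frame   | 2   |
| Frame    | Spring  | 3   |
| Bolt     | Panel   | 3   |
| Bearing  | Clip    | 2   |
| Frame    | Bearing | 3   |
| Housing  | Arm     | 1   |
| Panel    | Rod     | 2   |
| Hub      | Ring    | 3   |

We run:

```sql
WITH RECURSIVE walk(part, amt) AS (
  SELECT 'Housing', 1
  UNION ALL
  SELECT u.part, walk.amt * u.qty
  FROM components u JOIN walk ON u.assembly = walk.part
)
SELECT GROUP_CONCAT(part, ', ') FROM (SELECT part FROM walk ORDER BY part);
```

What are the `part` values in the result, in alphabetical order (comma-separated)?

Base: (Housing, amt=1).
Iteration 1: components of {Housing} -> Arm = 1*1 = 1.
Iteration 2: components of {Arm} -> Frame = 1*2 = 2.
Iteration 3: components of {Frame} -> Bearing = 2*3 = 6, Hub = 2*1 = 2, Spring = 2*3 = 6.
Iteration 4: components of {Bearing,Hub,Spring} -> Clip = 6*2 = 12, Ring = 2*3 = 6.
Iteration 5: no further components; recursion stops.

Arm, Bearing, Clip, Frame, Housing, Hub, Ring, Spring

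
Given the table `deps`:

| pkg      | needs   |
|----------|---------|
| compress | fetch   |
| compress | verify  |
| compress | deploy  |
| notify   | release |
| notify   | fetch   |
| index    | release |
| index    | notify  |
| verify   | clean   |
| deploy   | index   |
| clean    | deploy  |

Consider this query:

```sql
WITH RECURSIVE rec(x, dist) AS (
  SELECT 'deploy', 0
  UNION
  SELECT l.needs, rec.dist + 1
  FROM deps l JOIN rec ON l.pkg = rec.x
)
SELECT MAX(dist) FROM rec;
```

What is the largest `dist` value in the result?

3

Base: (deploy, dist=0).
Iteration 1: edges from {deploy} -> (index, dist=1).
Iteration 2: edges from {index} -> (notify, dist=2), (release, dist=2).
Iteration 3: edges from {notify,release} -> (fetch, dist=3), (release, dist=3).
Iteration 4: no outgoing edges from {fetch,release}; recursion stops.
dist values: 0, 1, 2, 2, 3, 3; the maximum is 3.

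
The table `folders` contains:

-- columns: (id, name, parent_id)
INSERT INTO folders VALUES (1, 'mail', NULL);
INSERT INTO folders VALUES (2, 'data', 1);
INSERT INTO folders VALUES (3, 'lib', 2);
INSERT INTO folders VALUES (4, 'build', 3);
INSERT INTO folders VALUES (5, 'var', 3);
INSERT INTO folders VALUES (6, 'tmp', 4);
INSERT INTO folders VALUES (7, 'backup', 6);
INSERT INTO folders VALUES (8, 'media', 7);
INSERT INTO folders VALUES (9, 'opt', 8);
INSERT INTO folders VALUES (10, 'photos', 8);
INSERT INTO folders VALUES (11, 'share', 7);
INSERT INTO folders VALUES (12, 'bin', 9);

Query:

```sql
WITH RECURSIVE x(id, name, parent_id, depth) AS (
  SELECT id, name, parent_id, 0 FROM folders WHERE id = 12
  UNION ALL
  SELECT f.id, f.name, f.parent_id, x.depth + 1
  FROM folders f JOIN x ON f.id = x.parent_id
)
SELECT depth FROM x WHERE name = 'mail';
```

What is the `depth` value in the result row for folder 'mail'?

8

Base: id=12 (bin), parent_id=9, depth 0.
Iteration 1: join on id=9 -> opt (id 9, parent_id=8, depth 1).
Iteration 2: join on id=8 -> media (id 8, parent_id=7, depth 2).
Iteration 3: join on id=7 -> backup (id 7, parent_id=6, depth 3).
Iteration 4: join on id=6 -> tmp (id 6, parent_id=4, depth 4).
Iteration 5: join on id=4 -> build (id 4, parent_id=3, depth 5).
Iteration 6: join on id=3 -> lib (id 3, parent_id=2, depth 6).
Iteration 7: join on id=2 -> data (id 2, parent_id=1, depth 7).
Iteration 8: join on id=1 -> mail (id 1, parent_id=NULL, depth 8).
Iteration 9: parent_id is NULL; no match; recursion stops.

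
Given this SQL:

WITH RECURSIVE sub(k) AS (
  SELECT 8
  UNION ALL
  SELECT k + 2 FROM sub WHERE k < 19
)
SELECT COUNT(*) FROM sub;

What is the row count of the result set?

Base: k=8.
Iteration 1: 8 < 19 holds -> k = 8 + 2 = 10.
Iteration 2: 10 < 19 holds -> k = 10 + 2 = 12.
Iteration 3: 12 < 19 holds -> k = 12 + 2 = 14.
Iteration 4: 14 < 19 holds -> k = 14 + 2 = 16.
Iteration 5: 16 < 19 holds -> k = 16 + 2 = 18.
Iteration 6: 18 < 19 holds -> k = 18 + 2 = 20.
Iteration 7: 20 < 19 fails; recursion stops.
Total rows emitted: 7.

7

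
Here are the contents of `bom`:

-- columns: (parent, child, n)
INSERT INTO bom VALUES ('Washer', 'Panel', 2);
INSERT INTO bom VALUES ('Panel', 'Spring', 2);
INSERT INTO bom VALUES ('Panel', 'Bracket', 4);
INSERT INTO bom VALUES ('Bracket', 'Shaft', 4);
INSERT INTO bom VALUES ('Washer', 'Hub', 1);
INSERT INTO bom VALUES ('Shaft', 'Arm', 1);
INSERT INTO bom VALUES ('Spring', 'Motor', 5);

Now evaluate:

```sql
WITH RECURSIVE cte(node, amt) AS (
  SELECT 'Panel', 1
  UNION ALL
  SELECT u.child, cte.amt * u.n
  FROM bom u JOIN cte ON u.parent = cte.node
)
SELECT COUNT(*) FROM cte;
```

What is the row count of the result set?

6

Base: (Panel, amt=1).
Iteration 1: components of {Panel} -> Bracket = 1*4 = 4, Spring = 1*2 = 2.
Iteration 2: components of {Bracket,Spring} -> Motor = 2*5 = 10, Shaft = 4*4 = 16.
Iteration 3: components of {Motor,Shaft} -> Arm = 16*1 = 16.
Iteration 4: no further components; recursion stops.
Total rows emitted: 6.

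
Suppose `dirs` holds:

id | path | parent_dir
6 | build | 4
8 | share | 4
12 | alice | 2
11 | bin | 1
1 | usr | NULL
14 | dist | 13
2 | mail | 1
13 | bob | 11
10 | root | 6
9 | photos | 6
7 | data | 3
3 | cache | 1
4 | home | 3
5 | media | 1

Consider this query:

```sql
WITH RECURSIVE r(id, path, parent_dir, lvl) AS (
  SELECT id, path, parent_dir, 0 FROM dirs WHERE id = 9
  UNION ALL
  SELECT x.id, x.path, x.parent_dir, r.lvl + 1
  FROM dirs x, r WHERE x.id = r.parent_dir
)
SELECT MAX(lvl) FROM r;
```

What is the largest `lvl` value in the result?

4

Base: id=9 (photos), parent_dir=6, lvl 0.
Iteration 1: join on id=6 -> build (id 6, parent_dir=4, lvl 1).
Iteration 2: join on id=4 -> home (id 4, parent_dir=3, lvl 2).
Iteration 3: join on id=3 -> cache (id 3, parent_dir=1, lvl 3).
Iteration 4: join on id=1 -> usr (id 1, parent_dir=NULL, lvl 4).
Iteration 5: parent_dir is NULL; no match; recursion stops.
lvl values: 0, 1, 2, 3, 4; the maximum is 4.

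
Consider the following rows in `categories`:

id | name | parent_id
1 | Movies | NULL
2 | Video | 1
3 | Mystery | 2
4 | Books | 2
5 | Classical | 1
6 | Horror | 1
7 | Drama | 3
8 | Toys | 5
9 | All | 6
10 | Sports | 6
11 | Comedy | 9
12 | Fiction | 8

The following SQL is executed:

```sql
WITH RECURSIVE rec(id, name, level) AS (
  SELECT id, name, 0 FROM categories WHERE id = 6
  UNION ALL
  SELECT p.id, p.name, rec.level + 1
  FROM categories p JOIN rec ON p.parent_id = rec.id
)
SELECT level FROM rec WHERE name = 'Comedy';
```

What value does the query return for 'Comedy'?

Base: id=6 (Horror) at level 0.
Iteration 1: rows with parent_id in {6} -> All (id 9, level 1), Sports (id 10, level 1).
Iteration 2: rows with parent_id in {9,10} -> Comedy (id 11, level 2).
Iteration 3: no rows with parent_id in {11}; recursion stops.

2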